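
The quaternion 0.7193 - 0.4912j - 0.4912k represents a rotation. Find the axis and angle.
axis = (0, -√2/2, -√2/2), θ = 88°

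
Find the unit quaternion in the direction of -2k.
-k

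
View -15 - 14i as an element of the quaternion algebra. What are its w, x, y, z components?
-15 - 14i + 0j + 0k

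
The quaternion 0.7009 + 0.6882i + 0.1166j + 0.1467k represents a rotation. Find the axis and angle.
axis = (0.9649, 0.1635, 0.2057), θ = 91°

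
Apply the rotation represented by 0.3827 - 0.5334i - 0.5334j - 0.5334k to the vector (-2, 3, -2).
(2.886, -2.69, -1.196)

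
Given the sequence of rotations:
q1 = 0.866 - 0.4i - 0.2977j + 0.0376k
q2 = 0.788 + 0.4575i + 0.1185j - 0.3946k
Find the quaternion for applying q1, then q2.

q2 · q1 = 0.9155 - 0.032i + 0.0087j - 0.4009k
0.9155 - 0.032i + 0.0087j - 0.4009k


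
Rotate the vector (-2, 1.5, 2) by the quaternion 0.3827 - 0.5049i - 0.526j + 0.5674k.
(-1.411, -2.582, -1.261)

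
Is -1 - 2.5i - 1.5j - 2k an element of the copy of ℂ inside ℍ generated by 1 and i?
No. The quaternion -1 - 2.5i - 1.5j - 2k has j-coefficient y = -1.5 and k-coefficient z = -2, not both zero, so it does not lie in the complex subalgebra spanned by 1 and i.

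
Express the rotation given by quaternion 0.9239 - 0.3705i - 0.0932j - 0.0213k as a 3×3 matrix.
[[0.9817, 0.1084, -0.1564], [0.0297, 0.7246, 0.6886], [0.188, -0.6806, 0.7081]]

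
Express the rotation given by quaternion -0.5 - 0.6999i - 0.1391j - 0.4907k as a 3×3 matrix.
[[0.4797, -0.296, 0.826], [0.6854, -0.4613, -0.5634], [0.5478, 0.8364, -0.0184]]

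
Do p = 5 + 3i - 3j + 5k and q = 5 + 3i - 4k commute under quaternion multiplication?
No: pq = 36 + 42i + 12j + 14k ≠ 36 + 18i - 42j - 4k = qp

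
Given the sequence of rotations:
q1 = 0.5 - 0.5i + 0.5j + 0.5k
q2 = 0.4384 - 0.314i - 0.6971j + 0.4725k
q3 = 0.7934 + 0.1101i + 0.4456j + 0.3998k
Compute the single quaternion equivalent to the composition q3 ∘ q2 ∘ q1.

q2 · q1 = 0.1745 - 0.961i - 0.2086j - 0.0501k
q3 · q2 · q1 = 0.3572 - 0.6822i - 0.4664j + 0.4353k
0.3572 - 0.6822i - 0.4664j + 0.4353k


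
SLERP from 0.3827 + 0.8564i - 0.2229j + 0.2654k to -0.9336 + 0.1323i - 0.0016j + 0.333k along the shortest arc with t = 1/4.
0.6655 + 0.7104i - 0.1964j + 0.1178k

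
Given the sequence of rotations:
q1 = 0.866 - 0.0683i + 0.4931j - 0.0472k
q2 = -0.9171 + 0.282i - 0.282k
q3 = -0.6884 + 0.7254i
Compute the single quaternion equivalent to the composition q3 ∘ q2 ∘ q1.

q2 · q1 = -0.7883 + 0.4459i - 0.4197j - 0.0619k
q3 · q2 · q1 = 0.2192 - 0.8788i + 0.3338j - 0.2618k
0.2192 - 0.8788i + 0.3338j - 0.2618k


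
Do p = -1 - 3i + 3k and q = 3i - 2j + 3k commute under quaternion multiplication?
No: pq = 3i + 20j + 3k ≠ -9i - 16j - 9k = qp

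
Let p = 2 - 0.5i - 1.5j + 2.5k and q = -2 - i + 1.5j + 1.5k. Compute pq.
-6 - 7i + 4.25j - 4.25k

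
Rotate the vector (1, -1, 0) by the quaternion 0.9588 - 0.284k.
(0.294, -1.383, 0)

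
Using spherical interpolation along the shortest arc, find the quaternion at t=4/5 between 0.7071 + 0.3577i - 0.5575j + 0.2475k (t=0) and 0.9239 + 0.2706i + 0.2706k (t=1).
0.9068 + 0.2976i - 0.1185j + 0.2742k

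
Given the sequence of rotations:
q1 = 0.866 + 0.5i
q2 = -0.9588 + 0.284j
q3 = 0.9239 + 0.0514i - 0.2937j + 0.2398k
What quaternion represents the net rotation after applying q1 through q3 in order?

q2 · q1 = -0.8303 - 0.4794i + 0.2459j - 0.142k
q3 · q2 · q1 = -0.6362 - 0.5029i + 0.3634j - 0.4585k
-0.6362 - 0.5029i + 0.3634j - 0.4585k


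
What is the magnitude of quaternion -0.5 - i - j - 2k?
2.5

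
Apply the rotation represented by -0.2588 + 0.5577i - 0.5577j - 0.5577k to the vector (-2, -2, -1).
(2.643, 0.244, 1.399)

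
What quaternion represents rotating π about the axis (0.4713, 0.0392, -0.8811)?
0.4713i + 0.0392j - 0.8811k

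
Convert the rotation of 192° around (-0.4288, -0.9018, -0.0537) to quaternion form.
-0.1045 - 0.4265i - 0.8969j - 0.0534k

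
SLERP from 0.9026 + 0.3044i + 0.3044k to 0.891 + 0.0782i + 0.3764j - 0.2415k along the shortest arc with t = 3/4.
0.9392 + 0.1435i + 0.2934j - 0.1056k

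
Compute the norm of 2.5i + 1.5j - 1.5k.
3.279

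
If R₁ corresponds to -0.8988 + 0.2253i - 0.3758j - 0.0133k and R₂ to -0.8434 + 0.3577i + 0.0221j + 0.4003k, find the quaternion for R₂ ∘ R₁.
0.6911 - 0.3614i + 0.392j - 0.488k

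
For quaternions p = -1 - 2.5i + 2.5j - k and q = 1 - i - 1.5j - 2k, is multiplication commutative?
No: pq = -1.75 - 8i + 7.25k ≠ -1.75 + 5i + 8j - 5.25k = qp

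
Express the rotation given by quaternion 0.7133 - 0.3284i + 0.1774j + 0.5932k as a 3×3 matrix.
[[0.2333, -0.9628, -0.1365], [0.7297, 0.0805, 0.679], [-0.6427, -0.258, 0.7214]]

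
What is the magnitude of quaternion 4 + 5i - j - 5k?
√67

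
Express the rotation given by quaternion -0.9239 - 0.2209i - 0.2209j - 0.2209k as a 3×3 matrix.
[[0.8048, -0.3106, 0.5058], [0.5058, 0.8048, -0.3106], [-0.3106, 0.5058, 0.8048]]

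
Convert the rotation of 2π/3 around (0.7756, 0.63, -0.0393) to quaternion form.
0.5 + 0.6717i + 0.5456j - 0.034k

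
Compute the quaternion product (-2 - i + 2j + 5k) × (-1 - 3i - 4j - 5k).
32 + 17i - 14j + 15k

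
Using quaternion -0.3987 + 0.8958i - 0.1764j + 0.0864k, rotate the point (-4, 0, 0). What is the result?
(-3.691, 1.54, -0.057)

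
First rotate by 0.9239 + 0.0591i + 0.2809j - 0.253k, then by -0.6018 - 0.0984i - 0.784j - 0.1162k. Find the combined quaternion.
-0.3594 + 0.1045i - 0.9251j + 0.0636k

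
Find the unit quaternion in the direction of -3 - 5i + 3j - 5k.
-0.3638 - 0.6063i + 0.3638j - 0.6063k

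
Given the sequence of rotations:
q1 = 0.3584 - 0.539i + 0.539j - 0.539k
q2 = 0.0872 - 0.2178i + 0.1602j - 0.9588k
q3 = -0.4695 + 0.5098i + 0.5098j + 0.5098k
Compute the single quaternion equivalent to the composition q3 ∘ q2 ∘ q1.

q2 · q1 = -0.6893 + 0.3054i + 0.5038j - 0.4217k
q3 · q2 · q1 = 0.1261 - 0.9666i - 0.2173j - 0.0523k
0.1261 - 0.9666i - 0.2173j - 0.0523k


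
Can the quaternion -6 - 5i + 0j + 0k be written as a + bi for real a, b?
Yes. The quaternion -6 - 5i has j- and k-coefficients y = z = 0, so it lies in the complex subalgebra spanned by 1 and i.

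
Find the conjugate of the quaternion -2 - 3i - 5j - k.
-2 + 3i + 5j + k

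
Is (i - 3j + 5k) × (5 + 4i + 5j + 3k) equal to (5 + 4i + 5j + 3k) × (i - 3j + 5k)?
No: pq = -4 - 29i + 2j + 42k ≠ -4 + 39i - 32j + 8k = qp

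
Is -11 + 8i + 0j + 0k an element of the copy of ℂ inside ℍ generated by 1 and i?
Yes. The quaternion -11 + 8i has j- and k-coefficients y = z = 0, so it lies in the complex subalgebra spanned by 1 and i.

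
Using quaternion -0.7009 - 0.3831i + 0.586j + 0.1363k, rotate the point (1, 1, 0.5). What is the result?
(-0.445, -0.159, 1.424)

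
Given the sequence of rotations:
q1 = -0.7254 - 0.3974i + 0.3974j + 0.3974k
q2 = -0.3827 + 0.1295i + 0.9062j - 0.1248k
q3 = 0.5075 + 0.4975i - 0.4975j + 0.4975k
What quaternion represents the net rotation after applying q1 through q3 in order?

q2 · q1 = 0.0185 + 0.4679i - 0.8113j + 0.35k
q3 · q2 · q1 = -0.8011 + 0.4762i - 0.3623j + 0.016k
-0.8011 + 0.4762i - 0.3623j + 0.016k


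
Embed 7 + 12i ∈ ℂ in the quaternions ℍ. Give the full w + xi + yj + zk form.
7 + 12i + 0j + 0k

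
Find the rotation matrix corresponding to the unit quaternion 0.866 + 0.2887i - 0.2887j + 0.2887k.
[[0.6666, -0.6667, -0.3333], [0.3333, 0.6666, -0.6667], [0.6667, 0.3333, 0.6666]]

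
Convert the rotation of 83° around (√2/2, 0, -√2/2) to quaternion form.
0.749 + 0.4685i - 0.4685k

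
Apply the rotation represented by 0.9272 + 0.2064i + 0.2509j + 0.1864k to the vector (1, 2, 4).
(2.489, 0.983, 3.72)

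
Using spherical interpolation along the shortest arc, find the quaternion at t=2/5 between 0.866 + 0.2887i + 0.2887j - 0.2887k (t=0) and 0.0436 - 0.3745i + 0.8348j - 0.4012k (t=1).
0.6503 + 0.0178i + 0.6363j - 0.4146k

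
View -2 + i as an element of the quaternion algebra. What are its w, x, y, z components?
-2 + i + 0j + 0k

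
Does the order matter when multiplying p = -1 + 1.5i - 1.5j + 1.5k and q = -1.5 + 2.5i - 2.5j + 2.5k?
No: pq = qp = -9.75 - 4.75i + 4.75j - 4.75k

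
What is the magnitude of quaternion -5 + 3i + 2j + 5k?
√63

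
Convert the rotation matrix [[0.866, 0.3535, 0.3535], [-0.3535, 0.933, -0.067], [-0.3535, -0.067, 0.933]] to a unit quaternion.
0.9659 + 0.183j - 0.183k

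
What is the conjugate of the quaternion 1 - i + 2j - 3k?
1 + i - 2j + 3k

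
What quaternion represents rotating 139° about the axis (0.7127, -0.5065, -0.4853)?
0.3502 + 0.6676i - 0.4744j - 0.4546k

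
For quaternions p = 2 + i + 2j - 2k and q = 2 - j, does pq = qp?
No: pq = 6 + 2j - 5k ≠ 6 + 4i + 2j - 3k = qp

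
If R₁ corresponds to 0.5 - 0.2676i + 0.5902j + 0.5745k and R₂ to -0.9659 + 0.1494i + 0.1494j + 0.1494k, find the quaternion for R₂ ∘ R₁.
-0.617 + 0.3308i - 0.6212j - 0.3521k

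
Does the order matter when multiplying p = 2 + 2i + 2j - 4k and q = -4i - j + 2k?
Yes: pq = 18 - 8i + 10j + 10k ≠ 18 - 8i - 14j - 2k = qp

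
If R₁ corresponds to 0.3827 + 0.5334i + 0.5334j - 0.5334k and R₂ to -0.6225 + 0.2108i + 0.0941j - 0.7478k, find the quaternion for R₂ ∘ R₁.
-0.7997 + 0.0973i - 0.5825j + 0.1081k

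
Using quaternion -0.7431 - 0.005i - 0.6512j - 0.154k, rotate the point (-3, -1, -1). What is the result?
(-1.06, -1.852, 2.539)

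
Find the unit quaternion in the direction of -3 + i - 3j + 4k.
-0.5071 + 0.169i - 0.5071j + 0.6761k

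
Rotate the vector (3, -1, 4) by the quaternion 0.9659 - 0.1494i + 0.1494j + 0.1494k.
(4.041, 1.154, 2.887)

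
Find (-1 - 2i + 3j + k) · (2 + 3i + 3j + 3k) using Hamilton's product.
-8 - i + 12j - 16k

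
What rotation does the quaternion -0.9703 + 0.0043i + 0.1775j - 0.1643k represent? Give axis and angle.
axis = (0.0178, 0.7338, -0.6792), θ = 332°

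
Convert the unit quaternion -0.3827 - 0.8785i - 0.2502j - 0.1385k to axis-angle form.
axis = (-0.9509, -0.2708, -0.1499), θ = 5π/4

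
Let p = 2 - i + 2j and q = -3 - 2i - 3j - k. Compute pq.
-2 - 3i - 13j + 5k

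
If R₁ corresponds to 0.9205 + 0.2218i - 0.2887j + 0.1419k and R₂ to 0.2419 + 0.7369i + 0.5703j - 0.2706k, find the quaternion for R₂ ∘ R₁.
0.2623 + 0.7348i + 0.2905j - 0.554k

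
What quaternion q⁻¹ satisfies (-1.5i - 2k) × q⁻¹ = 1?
0.24i + 0.32k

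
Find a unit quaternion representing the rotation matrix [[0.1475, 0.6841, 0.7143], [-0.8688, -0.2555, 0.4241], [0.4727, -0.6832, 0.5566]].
0.6018 - 0.46i + 0.1004j - 0.6451k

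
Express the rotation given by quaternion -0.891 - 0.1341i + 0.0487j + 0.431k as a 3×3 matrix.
[[0.6237, 0.755, -0.2024], [-0.7811, 0.5925, -0.197], [-0.0288, 0.2809, 0.9593]]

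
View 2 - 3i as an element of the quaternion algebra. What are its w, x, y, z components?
2 - 3i + 0j + 0k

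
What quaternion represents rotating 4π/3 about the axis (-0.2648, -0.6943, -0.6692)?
-0.5 - 0.2293i - 0.6013j - 0.5795k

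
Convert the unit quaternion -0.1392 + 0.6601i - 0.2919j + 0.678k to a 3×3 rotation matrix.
[[-0.0898, -0.1966, 0.9764], [-0.5741, -0.7908, -0.212], [0.8138, -0.5796, -0.0419]]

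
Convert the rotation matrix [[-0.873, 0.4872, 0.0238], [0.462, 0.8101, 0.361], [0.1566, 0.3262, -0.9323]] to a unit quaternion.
-0.0349 + 0.2496i + 0.9507j + 0.1807k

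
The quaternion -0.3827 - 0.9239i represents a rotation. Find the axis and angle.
axis = (-1, 0, 0), θ = 5π/4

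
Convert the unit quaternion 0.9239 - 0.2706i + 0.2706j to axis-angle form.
axis = (-√2/2, √2/2, 0), θ = π/4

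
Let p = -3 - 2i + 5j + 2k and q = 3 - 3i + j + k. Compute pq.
-22 + 6i + 8j + 16k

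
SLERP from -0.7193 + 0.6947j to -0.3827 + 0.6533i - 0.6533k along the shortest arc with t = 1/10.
-0.7381 + 0.0875i + 0.6633j - 0.0875k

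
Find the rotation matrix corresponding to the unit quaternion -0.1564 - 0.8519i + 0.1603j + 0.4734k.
[[0.5004, -0.125, -0.8567], [-0.4212, -0.8997, -0.1147], [-0.7564, 0.4182, -0.5029]]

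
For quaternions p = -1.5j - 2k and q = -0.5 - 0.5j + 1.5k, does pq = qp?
No: pq = 2.25 - 3.25i + 0.75j + k ≠ 2.25 + 3.25i + 0.75j + k = qp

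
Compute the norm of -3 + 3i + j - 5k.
√44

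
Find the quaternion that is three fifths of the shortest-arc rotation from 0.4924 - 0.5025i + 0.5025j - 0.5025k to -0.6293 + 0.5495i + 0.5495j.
0.7022 - 0.6499i - 0.141j - 0.2544k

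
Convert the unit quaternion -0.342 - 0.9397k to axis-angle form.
axis = (0, 0, -1), θ = 220°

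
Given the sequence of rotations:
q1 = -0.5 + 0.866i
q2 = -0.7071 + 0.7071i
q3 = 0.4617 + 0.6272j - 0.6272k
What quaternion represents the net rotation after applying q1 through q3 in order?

q2 · q1 = -0.2588 - 0.9659i
q3 · q2 · q1 = -0.1195 - 0.446i + 0.4435j + 0.7681k
-0.1195 - 0.446i + 0.4435j + 0.7681k


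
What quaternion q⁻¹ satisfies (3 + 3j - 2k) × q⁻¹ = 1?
0.1364 - 0.1364j + 0.0909k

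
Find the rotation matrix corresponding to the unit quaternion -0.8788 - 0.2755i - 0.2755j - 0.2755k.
[[0.6964, -0.3324, 0.636], [0.636, 0.6964, -0.3324], [-0.3324, 0.636, 0.6964]]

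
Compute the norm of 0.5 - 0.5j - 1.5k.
1.658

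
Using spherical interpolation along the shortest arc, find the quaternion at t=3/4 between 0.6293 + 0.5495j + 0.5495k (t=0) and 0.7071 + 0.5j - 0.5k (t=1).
0.7763 + 0.5809j - 0.2448k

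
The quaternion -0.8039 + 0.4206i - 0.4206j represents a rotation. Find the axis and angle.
axis = (√2/2, -√2/2, 0), θ = 287°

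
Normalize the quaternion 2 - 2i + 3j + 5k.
0.3086 - 0.3086i + 0.4629j + 0.7715k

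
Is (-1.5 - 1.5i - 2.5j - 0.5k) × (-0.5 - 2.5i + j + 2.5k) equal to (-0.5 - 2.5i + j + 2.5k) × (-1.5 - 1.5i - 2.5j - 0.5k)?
No: pq = 0.75 - 1.25i + 4.75j - 11.25k ≠ 0.75 + 10.25i - 5.25j + 4.25k = qp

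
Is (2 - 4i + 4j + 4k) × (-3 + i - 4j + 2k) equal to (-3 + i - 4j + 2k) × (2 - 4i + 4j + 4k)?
No: pq = 6 + 38i - 8j + 4k ≠ 6 - 10i - 32j - 20k = qp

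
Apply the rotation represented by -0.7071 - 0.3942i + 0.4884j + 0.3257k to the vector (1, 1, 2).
(-1.509, -0.847, 1.734)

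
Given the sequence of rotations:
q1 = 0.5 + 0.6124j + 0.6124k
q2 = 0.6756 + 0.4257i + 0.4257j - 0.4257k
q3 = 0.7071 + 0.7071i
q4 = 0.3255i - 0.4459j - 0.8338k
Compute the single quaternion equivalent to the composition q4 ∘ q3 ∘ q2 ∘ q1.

q2 · q1 = 0.3378 + 0.7342i + 0.3659j + 0.4616k
q3 · q2 · q1 = -0.2803 + 0.758i - 0.0677j + 0.5851k
q4 · q3 · q2 · q1 = 0.2109 - 0.4086i - 0.6975j + 0.5497k
0.2109 - 0.4086i - 0.6975j + 0.5497k


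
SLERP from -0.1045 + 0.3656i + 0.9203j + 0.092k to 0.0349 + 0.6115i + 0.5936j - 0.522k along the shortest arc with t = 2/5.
-0.0517 + 0.5004i + 0.8477j - 0.1684k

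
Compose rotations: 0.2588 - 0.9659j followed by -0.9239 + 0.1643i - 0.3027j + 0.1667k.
-0.5315 + 0.2035i + 0.8141j - 0.1156k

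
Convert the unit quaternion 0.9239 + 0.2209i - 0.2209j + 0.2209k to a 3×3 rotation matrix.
[[0.8048, -0.5058, -0.3106], [0.3106, 0.8048, -0.5058], [0.5058, 0.3106, 0.8048]]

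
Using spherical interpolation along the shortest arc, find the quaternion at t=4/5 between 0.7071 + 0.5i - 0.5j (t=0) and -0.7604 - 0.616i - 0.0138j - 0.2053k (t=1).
0.77 + 0.6084i - 0.0942j + 0.1676k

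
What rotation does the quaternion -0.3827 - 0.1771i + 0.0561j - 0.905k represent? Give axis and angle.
axis = (-0.1917, 0.0607, -0.9796), θ = 5π/4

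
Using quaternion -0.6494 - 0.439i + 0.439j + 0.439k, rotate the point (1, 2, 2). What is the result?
(-1.313, -0.867, 2.554)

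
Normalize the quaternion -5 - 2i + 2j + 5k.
-0.6565 - 0.2626i + 0.2626j + 0.6565k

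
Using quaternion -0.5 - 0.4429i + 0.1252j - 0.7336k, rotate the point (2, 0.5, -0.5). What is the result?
(-0.9, 1.324, 1.391)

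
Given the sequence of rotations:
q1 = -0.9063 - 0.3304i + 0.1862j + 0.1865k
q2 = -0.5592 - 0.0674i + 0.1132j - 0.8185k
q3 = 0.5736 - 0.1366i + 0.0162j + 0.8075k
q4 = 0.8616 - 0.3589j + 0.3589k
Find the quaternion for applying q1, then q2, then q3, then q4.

q2 · q1 = 0.6161 + 0.4194i + 0.0763j + 0.6624k
q3 · q2 · q1 = -0.1254 + 0.1055i + 0.4829j + 0.8602k
q4 · q3 · q2 · q1 = -0.2435 - 0.3911i + 0.4989j + 0.734k
-0.2435 - 0.3911i + 0.4989j + 0.734k


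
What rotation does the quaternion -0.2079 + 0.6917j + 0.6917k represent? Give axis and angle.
axis = (0, √2/2, √2/2), θ = 204°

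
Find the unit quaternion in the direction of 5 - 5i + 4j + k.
0.6108 - 0.6108i + 0.4887j + 0.1222k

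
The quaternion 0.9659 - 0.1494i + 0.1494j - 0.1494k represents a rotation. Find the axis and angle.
axis = (-√3/3, √3/3, -√3/3), θ = π/6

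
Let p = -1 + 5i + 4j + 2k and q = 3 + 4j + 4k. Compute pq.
-27 + 23i - 12j + 22k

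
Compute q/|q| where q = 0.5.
1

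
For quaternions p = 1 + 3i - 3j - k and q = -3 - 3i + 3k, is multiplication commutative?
No: pq = 9 - 21i + 3j - 3k ≠ 9 - 3i + 15j + 15k = qp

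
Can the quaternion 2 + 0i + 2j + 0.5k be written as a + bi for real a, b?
No. The quaternion 2 + 2j + 0.5k has j-coefficient y = 2 and k-coefficient z = 0.5, not both zero, so it does not lie in the complex subalgebra spanned by 1 and i.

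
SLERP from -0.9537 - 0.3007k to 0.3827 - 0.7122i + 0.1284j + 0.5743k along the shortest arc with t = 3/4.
-0.5909 + 0.5772i - 0.1041j - 0.554k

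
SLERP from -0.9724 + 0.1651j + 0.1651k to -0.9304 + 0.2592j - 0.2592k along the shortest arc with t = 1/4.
-0.9796 + 0.1924j + 0.0588k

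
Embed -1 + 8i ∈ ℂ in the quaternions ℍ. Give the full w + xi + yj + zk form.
-1 + 8i + 0j + 0k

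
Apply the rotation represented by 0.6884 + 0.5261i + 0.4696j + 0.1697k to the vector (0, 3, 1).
(1.607, 0.602, 2.657)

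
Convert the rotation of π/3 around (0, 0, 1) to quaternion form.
0.866 + 0.5k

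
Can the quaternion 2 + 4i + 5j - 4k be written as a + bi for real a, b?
No. The quaternion 2 + 4i + 5j - 4k has j-coefficient y = 5 and k-coefficient z = -4, not both zero, so it does not lie in the complex subalgebra spanned by 1 and i.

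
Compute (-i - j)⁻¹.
0.5i + 0.5j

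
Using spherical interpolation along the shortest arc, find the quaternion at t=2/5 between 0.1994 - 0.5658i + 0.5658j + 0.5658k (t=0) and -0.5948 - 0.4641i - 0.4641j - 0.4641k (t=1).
0.4327 - 0.1697i + 0.6261j + 0.6261k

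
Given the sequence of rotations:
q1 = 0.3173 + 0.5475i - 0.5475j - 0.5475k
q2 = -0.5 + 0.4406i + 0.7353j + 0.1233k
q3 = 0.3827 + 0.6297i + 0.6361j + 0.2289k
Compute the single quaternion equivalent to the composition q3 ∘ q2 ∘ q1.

q2 · q1 = 0.0702 - 0.469i + 0.8158j - 0.3309k
q3 · q2 · q1 = -0.121 - 0.5325i + 0.4579j + 0.7015k
-0.121 - 0.5325i + 0.4579j + 0.7015k


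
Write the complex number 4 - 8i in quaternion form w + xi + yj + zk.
4 - 8i + 0j + 0k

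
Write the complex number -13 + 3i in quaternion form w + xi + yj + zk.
-13 + 3i + 0j + 0k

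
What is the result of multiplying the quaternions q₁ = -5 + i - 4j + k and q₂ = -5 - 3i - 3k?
31 + 22i + 20j - 2k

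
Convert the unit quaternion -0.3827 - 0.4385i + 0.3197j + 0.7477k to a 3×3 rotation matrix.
[[-0.3225, 0.2919, -0.9004], [-0.8527, -0.5027, 0.1425], [-0.411, 0.8137, 0.411]]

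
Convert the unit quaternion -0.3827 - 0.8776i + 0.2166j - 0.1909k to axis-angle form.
axis = (-0.9499, 0.2344, -0.2066), θ = 5π/4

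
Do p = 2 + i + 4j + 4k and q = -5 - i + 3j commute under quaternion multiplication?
No: pq = -21 - 19i - 18j - 13k ≠ -21 + 5i - 10j - 27k = qp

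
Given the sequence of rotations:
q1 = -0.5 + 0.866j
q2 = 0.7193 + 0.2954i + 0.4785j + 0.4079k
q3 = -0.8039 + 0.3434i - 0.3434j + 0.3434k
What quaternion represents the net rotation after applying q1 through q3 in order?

q2 · q1 = -0.774 - 0.5009i + 0.3837j + 0.0519k
q3 · q2 · q1 = 0.9082 - 0.0127i - 0.2325j - 0.3478k
0.9082 - 0.0127i - 0.2325j - 0.3478k


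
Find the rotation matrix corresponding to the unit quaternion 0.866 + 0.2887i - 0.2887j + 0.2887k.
[[0.6666, -0.6667, -0.3333], [0.3333, 0.6666, -0.6667], [0.6667, 0.3333, 0.6666]]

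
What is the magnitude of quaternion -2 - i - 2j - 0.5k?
3.041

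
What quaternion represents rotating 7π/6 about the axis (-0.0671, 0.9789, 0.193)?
-0.2588 - 0.0648i + 0.9455j + 0.1864k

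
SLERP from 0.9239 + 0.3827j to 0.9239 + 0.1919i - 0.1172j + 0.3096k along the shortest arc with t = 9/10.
0.941 + 0.1749i - 0.066j + 0.2822k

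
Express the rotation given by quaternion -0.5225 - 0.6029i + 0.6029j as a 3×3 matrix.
[[0.273, -0.727, -0.63], [-0.727, 0.273, -0.63], [0.63, 0.63, -0.454]]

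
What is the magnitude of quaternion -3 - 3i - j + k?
√20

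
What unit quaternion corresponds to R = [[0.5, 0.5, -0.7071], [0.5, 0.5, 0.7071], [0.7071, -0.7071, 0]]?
0.7071 - 0.5i - 0.5j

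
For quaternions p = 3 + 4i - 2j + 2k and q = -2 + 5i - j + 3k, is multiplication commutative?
No: pq = -34 + 3i - j + 11k ≠ -34 + 11i + 3j - k = qp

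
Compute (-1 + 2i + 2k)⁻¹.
-0.1111 - 0.2222i - 0.2222k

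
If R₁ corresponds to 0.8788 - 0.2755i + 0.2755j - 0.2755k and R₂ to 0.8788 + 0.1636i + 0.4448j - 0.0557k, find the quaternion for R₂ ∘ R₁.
0.6795 - 0.2055i + 0.6934j - 0.1234k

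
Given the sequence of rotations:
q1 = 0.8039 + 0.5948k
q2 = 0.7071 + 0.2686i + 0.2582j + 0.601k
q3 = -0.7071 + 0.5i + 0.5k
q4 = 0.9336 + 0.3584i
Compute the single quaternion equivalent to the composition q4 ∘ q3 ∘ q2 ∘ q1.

q2 · q1 = 0.211 + 0.3695i + 0.0478j + 0.9037k
q3 · q2 · q1 = -0.7858 - 0.1797i - 0.3009j - 0.5096k
q4 · q3 · q2 · q1 = -0.6692 - 0.4494i - 0.0983j - 0.5836k
-0.6692 - 0.4494i - 0.0983j - 0.5836k


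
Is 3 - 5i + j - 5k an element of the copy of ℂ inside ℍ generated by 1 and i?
No. The quaternion 3 - 5i + j - 5k has j-coefficient y = 1 and k-coefficient z = -5, not both zero, so it does not lie in the complex subalgebra spanned by 1 and i.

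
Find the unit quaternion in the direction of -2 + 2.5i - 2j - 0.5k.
-0.5252 + 0.6565i - 0.5252j - 0.1313k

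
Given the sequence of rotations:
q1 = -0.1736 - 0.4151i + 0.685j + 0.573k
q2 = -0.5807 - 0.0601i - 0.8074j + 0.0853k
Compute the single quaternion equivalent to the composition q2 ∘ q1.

q2 · q1 = 0.5801 - 0.2696i - 0.2586j - 0.7239k
0.5801 - 0.2696i - 0.2586j - 0.7239k


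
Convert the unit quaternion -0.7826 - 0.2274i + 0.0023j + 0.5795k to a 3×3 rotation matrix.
[[0.3283, 0.906, -0.2672], [-0.9081, 0.2249, -0.3533], [-0.26, 0.3586, 0.8966]]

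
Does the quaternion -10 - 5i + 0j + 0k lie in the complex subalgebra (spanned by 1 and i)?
Yes. The quaternion -10 - 5i has j- and k-coefficients y = z = 0, so it lies in the complex subalgebra spanned by 1 and i.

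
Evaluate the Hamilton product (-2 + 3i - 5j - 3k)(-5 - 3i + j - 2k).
18 + 4i + 38j + 7k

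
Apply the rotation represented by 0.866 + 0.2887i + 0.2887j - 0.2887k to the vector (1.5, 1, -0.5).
(1.5, 0.5, -1)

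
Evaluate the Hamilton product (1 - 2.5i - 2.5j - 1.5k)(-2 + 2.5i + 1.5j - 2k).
5 + 14.75i - 2.25j + 3.5k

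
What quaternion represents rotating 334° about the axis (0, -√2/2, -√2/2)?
-0.9744 - 0.1591j - 0.1591k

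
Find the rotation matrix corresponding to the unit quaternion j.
[[-1, 0, 0], [0, 1, 0], [0, 0, -1]]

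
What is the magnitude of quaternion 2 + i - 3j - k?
√15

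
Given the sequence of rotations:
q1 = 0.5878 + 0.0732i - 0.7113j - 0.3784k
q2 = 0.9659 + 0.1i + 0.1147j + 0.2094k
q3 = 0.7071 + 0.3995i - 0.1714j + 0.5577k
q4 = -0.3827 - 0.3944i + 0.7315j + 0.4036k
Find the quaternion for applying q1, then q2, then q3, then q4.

q2 · q1 = 0.7213 + 0.235i - 0.5665j - 0.3219k
q3 · q2 · q1 = 0.4986 + 0.8254i - 0.2645j - 0.0114k
q4 · q3 · q2 · q1 = 0.3328 - 0.4141i + 0.7946j - 0.2939k
0.3328 - 0.4141i + 0.7946j - 0.2939k


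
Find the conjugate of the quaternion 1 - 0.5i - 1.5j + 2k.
1 + 0.5i + 1.5j - 2k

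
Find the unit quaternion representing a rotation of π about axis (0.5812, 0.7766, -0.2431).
0.5812i + 0.7766j - 0.2431k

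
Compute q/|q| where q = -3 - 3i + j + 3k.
-0.5669 - 0.5669i + 0.189j + 0.5669k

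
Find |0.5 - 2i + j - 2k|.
3.041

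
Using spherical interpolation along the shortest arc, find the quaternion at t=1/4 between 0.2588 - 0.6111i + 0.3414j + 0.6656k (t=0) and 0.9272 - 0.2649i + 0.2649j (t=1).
0.4896 - 0.5792i + 0.3586j + 0.5443k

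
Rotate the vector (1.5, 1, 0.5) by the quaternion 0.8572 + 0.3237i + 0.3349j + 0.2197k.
(1.217, 1.38, 0.337)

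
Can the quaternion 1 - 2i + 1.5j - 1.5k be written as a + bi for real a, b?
No. The quaternion 1 - 2i + 1.5j - 1.5k has j-coefficient y = 1.5 and k-coefficient z = -1.5, not both zero, so it does not lie in the complex subalgebra spanned by 1 and i.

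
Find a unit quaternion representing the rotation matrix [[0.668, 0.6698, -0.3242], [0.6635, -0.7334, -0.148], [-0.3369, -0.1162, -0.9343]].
0.0087 + 0.9132i + 0.365j - 0.181k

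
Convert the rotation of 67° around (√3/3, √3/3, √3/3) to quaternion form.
0.8339 + 0.3187i + 0.3187j + 0.3187k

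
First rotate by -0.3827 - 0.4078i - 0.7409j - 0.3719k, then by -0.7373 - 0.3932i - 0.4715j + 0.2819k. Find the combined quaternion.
-0.1227 + 0.8354i + 0.4655j + 0.2654k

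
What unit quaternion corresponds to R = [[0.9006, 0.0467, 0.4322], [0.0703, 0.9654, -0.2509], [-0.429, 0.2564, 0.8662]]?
0.9659 + 0.1313i + 0.2229j + 0.0061k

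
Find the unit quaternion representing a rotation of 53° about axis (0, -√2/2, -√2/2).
0.8949 - 0.3155j - 0.3155k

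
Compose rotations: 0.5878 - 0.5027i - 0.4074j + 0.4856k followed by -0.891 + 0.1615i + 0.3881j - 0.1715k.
-0.2012 + 0.6614i + 0.5989j - 0.4042k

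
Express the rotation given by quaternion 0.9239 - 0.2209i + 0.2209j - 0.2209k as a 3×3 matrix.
[[0.8048, 0.3106, 0.5058], [-0.5058, 0.8048, 0.3106], [-0.3106, -0.5058, 0.8048]]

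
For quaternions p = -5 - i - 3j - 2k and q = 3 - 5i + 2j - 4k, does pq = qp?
No: pq = -22 + 38i - 13j - 3k ≠ -22 + 6i - 25j + 31k = qp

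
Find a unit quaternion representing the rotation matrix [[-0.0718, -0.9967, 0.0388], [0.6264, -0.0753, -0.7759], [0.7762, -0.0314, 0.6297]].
0.6088 + 0.3057i - 0.3028j + 0.6665k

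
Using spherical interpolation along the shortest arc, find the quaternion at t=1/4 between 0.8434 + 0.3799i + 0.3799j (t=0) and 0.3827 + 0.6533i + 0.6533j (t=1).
0.7519 + 0.4662i + 0.4662j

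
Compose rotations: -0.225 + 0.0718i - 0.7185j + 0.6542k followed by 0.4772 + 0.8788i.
-0.1705 - 0.1635i - 0.9178j - 0.3192k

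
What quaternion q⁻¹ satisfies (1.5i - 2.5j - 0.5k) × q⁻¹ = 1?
-0.1714i + 0.2857j + 0.0571k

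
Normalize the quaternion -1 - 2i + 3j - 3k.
-0.2085 - 0.417i + 0.6255j - 0.6255k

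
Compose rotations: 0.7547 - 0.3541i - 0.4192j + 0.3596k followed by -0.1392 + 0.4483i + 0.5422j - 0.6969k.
0.5316 + 0.2905i + 0.5531j - 0.5719k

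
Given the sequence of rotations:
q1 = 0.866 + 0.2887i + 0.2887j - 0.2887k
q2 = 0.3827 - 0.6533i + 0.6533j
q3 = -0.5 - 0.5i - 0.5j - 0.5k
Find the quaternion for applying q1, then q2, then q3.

q2 · q1 = 0.3314 - 0.6439i + 0.4876j - 0.4877k
q3 · q2 · q1 = -0.4877 + 0.6439i - 0.3314j - 0.4876k
-0.4877 + 0.6439i - 0.3314j - 0.4876k


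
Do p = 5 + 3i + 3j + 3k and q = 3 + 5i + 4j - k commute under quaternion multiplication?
No: pq = -9 + 19i + 47j + k ≠ -9 + 49i + 11j + 7k = qp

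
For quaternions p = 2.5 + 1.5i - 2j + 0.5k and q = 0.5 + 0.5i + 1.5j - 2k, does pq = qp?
No: pq = 4.5 + 5.25i + 6j - 1.5k ≠ 4.5 - 1.25i - 0.5j - 8k = qp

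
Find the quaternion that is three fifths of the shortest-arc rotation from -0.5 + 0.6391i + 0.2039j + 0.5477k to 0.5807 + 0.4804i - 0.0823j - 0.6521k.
-0.6597 - 0.0231i + 0.1596j + 0.734k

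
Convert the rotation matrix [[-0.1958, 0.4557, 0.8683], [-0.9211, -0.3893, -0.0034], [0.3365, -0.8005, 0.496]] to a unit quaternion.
-0.4772 + 0.4176i - 0.2786j + 0.7213k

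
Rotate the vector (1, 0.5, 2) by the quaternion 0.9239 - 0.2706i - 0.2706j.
(-0.073, 1.573, 1.664)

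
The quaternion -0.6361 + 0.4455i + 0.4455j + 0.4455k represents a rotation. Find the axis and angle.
axis = (√3/3, √3/3, √3/3), θ = 259°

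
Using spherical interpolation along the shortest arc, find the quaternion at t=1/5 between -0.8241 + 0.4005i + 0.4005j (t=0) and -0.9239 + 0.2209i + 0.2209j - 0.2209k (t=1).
-0.8528 + 0.3679i + 0.3679j - 0.0451k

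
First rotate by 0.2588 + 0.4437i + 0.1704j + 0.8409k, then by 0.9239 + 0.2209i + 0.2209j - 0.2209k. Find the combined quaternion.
0.2892 + 0.6905i - 0.0692j + 0.6594k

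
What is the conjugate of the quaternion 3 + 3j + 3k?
3 - 3j - 3k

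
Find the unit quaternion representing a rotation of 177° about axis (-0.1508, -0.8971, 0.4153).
0.0262 - 0.1507i - 0.8968j + 0.4152k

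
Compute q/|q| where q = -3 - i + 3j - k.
-0.6708 - 0.2236i + 0.6708j - 0.2236k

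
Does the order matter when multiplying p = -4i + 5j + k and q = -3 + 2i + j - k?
Yes: pq = 4 + 6i - 17j - 17k ≠ 4 + 18i - 13j + 11k = qp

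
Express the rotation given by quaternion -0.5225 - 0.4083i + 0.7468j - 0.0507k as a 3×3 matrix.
[[-0.1206, -0.6628, -0.739], [-0.5569, 0.6614, -0.5024], [0.8218, 0.3509, -0.4488]]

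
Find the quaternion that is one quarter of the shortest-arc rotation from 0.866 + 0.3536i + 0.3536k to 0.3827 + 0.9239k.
0.7938 + 0.2802i + 0.5398k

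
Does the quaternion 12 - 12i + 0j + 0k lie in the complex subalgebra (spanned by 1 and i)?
Yes. The quaternion 12 - 12i has j- and k-coefficients y = z = 0, so it lies in the complex subalgebra spanned by 1 and i.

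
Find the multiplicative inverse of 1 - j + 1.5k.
0.2353 + 0.2353j - 0.3529k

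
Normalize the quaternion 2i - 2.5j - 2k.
0.5298i - 0.6623j - 0.5298k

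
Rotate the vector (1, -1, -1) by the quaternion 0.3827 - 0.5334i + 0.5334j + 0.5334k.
(1, -1, -1)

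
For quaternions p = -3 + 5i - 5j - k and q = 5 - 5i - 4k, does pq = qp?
No: pq = 6 + 60i - 18k ≠ 6 + 20i - 50j + 32k = qp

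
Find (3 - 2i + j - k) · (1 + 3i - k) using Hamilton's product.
8 + 6i - 4j - 7k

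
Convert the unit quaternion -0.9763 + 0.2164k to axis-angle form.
axis = (0, 0, 1), θ = 335°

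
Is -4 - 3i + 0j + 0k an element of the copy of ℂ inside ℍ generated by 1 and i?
Yes. The quaternion -4 - 3i has j- and k-coefficients y = z = 0, so it lies in the complex subalgebra spanned by 1 and i.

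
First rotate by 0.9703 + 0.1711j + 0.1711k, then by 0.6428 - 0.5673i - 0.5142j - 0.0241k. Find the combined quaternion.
0.7158 - 0.6343i - 0.2919j - 0.0105k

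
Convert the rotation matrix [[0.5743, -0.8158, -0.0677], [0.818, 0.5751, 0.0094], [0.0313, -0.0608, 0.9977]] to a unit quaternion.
0.887 - 0.0198i - 0.0279j + 0.4605k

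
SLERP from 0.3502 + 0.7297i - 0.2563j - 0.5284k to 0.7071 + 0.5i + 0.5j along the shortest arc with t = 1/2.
0.6136 + 0.7137i + 0.1414j - 0.3067k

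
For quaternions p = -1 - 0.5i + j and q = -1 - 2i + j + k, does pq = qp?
No: pq = -1 + 3.5i - 1.5j + 0.5k ≠ -1 + 1.5i - 2.5j - 2.5k = qp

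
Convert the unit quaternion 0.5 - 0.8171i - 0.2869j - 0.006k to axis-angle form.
axis = (-0.9435, -0.3313, -0.0069), θ = 2π/3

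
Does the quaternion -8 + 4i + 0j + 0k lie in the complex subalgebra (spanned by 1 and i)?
Yes. The quaternion -8 + 4i has j- and k-coefficients y = z = 0, so it lies in the complex subalgebra spanned by 1 and i.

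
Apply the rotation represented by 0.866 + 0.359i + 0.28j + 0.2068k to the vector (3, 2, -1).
(1.325, 3.497, -0.12)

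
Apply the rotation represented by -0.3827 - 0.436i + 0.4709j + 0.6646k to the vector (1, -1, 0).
(-0.425, -0.656, -1.179)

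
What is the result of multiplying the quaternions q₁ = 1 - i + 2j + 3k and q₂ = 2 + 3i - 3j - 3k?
20 + 4i + 7j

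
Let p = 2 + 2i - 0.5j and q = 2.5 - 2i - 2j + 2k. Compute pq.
8 - 9.25j - k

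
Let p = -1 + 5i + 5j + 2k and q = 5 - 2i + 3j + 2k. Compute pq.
-14 + 31i + 8j + 33k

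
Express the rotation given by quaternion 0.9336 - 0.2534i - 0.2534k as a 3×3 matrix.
[[0.8716, 0.4731, 0.1284], [-0.4731, 0.7432, 0.4731], [0.1284, -0.4731, 0.8716]]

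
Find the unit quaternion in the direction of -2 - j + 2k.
-0.6667 - 0.3333j + 0.6667k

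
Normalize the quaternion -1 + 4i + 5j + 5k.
-0.1222 + 0.4887i + 0.6108j + 0.6108k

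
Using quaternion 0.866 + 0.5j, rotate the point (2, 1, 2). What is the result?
(2.732, 1, -0.732)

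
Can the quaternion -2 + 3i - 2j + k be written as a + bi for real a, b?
No. The quaternion -2 + 3i - 2j + k has j-coefficient y = -2 and k-coefficient z = 1, not both zero, so it does not lie in the complex subalgebra spanned by 1 and i.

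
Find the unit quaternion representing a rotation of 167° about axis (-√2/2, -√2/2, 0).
0.1132 - 0.7026i - 0.7026j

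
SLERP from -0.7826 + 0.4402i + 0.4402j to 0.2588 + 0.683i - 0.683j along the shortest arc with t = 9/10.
-0.358 - 0.5961i + 0.7186j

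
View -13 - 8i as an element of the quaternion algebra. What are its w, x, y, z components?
-13 - 8i + 0j + 0k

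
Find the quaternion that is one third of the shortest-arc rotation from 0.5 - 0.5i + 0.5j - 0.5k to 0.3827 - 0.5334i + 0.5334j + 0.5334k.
0.5288 - 0.5893i + 0.5893j - 0.1609k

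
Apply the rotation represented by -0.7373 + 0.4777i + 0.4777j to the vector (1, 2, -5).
(4.978, -1.978, -1.14)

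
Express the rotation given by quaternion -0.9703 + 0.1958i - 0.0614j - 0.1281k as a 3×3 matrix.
[[0.9596, -0.2726, 0.069], [0.2245, 0.8905, 0.3957], [-0.1693, -0.3642, 0.9158]]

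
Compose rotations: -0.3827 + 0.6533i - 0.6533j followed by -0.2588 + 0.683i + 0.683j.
0.099 - 0.4305i - 0.0923j - 0.8924k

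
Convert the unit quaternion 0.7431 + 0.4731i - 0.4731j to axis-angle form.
axis = (√2/2, -√2/2, 0), θ = 84°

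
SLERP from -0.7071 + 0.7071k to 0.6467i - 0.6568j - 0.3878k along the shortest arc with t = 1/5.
-0.632 - 0.172i + 0.1747j + 0.7352k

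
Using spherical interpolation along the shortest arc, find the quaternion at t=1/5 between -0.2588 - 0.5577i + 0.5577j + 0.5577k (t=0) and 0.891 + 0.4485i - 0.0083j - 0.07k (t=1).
-0.4329 - 0.5832i + 0.4786j + 0.4933k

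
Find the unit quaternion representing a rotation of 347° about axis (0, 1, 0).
-0.9936 + 0.1132j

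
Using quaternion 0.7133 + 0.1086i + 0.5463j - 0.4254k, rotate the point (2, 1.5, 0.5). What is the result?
(1.514, -0.365, -2.019)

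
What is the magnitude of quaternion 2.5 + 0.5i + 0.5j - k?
2.784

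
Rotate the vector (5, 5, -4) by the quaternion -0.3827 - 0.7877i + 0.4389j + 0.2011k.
(2.593, -4.13, 6.498)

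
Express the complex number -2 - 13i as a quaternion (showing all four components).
-2 - 13i + 0j + 0k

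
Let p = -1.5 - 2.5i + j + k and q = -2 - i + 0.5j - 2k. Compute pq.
2 + 4i - 8.75j + 0.75k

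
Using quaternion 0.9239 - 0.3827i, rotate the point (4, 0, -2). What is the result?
(4, -1.414, -1.414)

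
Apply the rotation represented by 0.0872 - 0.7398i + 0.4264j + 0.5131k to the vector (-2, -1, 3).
(-1.554, 3.404, -0.016)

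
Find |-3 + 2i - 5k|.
√38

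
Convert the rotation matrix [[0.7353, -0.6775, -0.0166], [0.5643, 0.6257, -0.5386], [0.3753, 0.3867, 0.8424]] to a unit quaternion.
0.8949 + 0.2585i - 0.1095j + 0.3469k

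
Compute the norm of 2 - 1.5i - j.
2.693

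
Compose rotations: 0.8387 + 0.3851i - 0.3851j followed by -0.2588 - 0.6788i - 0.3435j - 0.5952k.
-0.0879 - 0.8982i - 0.4176j - 0.1055k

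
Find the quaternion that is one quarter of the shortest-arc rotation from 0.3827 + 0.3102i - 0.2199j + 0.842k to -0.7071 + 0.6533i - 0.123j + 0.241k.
0.0905 + 0.5019i - 0.2369j + 0.8269k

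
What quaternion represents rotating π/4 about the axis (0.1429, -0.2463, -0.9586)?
0.9239 + 0.0547i - 0.0943j - 0.3668k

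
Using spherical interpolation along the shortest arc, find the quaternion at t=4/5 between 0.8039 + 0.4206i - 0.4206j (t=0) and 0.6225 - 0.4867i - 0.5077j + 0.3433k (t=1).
0.7256 - 0.3164i - 0.5356j + 0.2941k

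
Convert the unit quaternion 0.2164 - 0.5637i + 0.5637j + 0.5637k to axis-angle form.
axis = (-√3/3, √3/3, √3/3), θ = 155°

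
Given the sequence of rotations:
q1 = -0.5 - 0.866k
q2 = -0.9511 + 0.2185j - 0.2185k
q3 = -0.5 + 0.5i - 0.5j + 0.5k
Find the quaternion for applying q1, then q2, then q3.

q2 · q1 = 0.2863 - 0.1892i - 0.1092j + 0.9329k
q3 · q2 · q1 = -0.5696 - 0.1741i - 0.6496j - 0.4725k
-0.5696 - 0.1741i - 0.6496j - 0.4725k


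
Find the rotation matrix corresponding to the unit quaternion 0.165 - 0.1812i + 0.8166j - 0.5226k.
[[-0.8799, -0.1235, 0.4589], [-0.4684, 0.3881, -0.7937], [-0.0801, -0.9133, -0.3993]]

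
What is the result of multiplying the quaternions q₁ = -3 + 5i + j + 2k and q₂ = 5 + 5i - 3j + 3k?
-43 + 19i + 9j - 19k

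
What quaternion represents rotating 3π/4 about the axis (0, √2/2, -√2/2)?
0.3827 + 0.6533j - 0.6533k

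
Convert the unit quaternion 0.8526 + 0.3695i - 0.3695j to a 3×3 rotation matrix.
[[0.7269, -0.2731, -0.6301], [-0.2731, 0.7269, -0.6301], [0.6301, 0.6301, 0.4539]]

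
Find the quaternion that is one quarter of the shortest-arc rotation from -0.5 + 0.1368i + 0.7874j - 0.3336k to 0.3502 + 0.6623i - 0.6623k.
-0.32 + 0.3561i + 0.6993j - 0.5308k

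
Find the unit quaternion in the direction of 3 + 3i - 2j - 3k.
0.5388 + 0.5388i - 0.3592j - 0.5388k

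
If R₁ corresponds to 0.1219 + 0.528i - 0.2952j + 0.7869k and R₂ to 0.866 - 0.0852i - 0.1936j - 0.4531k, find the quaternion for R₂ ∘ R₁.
0.4499 + 0.1608i - 0.4514j + 0.7536k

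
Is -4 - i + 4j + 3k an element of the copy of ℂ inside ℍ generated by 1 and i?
No. The quaternion -4 - i + 4j + 3k has j-coefficient y = 4 and k-coefficient z = 3, not both zero, so it does not lie in the complex subalgebra spanned by 1 and i.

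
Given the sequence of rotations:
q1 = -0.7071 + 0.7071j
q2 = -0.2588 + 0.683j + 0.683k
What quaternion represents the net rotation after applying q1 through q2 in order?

q2 · q1 = -0.3 - 0.4829i - 0.6659j - 0.4829k
-0.3 - 0.4829i - 0.6659j - 0.4829k


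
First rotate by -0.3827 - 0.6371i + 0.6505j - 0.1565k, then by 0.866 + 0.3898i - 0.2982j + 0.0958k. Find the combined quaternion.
0.1259 - 0.7166i + 0.6774j - 0.1086k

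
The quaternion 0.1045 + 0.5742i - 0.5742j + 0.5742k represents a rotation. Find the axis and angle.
axis = (√3/3, -√3/3, √3/3), θ = 168°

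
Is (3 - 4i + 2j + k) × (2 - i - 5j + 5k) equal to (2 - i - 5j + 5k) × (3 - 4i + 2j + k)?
No: pq = 7 + 4i + 8j + 39k ≠ 7 - 26i - 30j - 5k = qp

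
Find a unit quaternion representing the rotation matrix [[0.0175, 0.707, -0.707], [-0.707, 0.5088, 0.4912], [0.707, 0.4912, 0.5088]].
0.7133 - 0.4956j - 0.4956k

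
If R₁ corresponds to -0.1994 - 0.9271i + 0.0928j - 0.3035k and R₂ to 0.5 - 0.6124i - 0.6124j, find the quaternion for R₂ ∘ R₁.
-0.6106 - 0.1556i - 0.0174j - 0.7763k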